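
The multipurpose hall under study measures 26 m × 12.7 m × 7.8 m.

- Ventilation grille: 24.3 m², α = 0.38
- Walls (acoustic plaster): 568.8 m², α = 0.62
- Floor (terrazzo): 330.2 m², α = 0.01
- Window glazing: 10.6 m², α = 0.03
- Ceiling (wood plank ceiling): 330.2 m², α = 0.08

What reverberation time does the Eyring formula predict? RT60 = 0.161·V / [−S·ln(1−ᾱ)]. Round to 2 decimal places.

S = Σ Sᵢ = 1264.1 m².
Absorption A = 24.3×0.38 + 568.8×0.62 + 330.2×0.01 + 10.6×0.03 + 330.2×0.08 = 391.926 sabins.
ᾱ = 391.926 / 1264.1 = 0.3100.
Eyring denominator: −S ln(1−ᾱ) = 469.062.
V = 26 × 12.7 × 7.8 = 2575.56 m³.
T = 0.161·V/[−S·ln(1−ᾱ)] = 0.161·2575.56/469.062 = 0.88 s.

0.88 seconds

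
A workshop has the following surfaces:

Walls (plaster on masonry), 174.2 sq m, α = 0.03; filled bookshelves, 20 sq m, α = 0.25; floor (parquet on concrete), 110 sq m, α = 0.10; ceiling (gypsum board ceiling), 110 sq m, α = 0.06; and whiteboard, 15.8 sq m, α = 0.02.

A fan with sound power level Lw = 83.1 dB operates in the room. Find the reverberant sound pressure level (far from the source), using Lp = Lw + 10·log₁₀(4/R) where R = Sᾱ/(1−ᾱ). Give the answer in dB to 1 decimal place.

Σ(Sᵢαᵢ) = 174.2·0.03 + 20·0.25 + 110·0.10 + 110·0.06 + 15.8·0.02 = 28.142; total area S = 430.0 sq m.
ᾱ = 28.142/430.0 = 0.0654; R = Sᾱ/(1−ᾱ) = 28.142/(1−0.0654) = 30.111 sq m.
Lp = Lw + 10 log₁₀(4/R) = 83.1 -8.77 = 74.3 dB.

74.3 dB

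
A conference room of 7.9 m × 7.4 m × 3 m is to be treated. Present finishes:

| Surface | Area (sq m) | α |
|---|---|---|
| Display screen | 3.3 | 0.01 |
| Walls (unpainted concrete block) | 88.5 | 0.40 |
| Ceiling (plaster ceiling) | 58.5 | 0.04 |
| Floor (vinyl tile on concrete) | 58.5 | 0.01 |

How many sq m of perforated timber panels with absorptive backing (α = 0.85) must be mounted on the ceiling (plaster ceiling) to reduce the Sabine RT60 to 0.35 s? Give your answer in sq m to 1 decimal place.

Equivalent absorption area: A₁ = 3.3·0.01 + 88.5·0.40 + 58.5·0.04 + 58.5·0.01 = 38.358 sq m.
V = 175.38 m³. Target absorption A₂ = 0.161 × 175.38 / 0.35 = 80.675 sabins.
Absorption to add: 80.675 − 38.358 = 42.317 sabins.
Net gain per sq m: Δα = 0.85 − 0.04 = 0.81.
Panel area = 42.317 / 0.81 = 52.2 sq m.

52.2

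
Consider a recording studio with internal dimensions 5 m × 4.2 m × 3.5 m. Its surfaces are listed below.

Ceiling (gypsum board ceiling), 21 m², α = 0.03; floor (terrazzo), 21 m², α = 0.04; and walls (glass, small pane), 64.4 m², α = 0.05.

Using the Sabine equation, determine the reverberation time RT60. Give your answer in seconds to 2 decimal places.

Equivalent absorption area: A = 21×0.03 + 21×0.04 + 64.4×0.05 = 4.690 m².
Volume V = 5 × 4.2 × 3.5 = 73.5 m³.
RT60 = 0.161 · V / A = 0.161 × 73.5 / 4.690 = 2.52 s.

2.52 s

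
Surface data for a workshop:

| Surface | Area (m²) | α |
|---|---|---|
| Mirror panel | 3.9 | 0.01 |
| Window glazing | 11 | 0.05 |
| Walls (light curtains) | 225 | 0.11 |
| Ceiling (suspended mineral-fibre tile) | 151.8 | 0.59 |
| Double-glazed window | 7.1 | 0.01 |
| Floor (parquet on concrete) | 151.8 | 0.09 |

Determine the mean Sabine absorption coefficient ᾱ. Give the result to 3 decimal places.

S = Σ Sᵢ = 3.9 + 11 + 225 + 151.8 + 7.1 + 151.8 = 550.6 m².
Σ(Sᵢαᵢ) = 3.9*0.01 + 11*0.05 + 225*0.11 + 151.8*0.59 + 7.1*0.01 + 151.8*0.09 = 128.634.
ᾱ = 128.634 / 550.6 = 0.234.

0.234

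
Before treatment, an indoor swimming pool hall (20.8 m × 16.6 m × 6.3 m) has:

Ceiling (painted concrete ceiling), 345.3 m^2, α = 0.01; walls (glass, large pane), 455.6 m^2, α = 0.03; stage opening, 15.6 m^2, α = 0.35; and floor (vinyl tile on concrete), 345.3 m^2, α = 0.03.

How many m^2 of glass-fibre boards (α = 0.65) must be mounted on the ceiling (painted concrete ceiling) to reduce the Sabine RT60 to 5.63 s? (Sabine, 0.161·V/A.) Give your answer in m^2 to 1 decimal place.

Equivalent absorption area: A₁ = 345.3*0.01 + 455.6*0.03 + 15.6*0.35 + 345.3*0.03 = 32.940 m^2.
V = 2175.264 m³. Target absorption A₂ = 0.161 × 2175.264 / 5.63 = 62.206 sabins.
Absorption to add: 62.206 − 32.940 = 29.266 sabins.
Net gain per m^2: Δα = 0.65 − 0.01 = 0.64.
Area = ΔA/Δα = 29.266/0.64 = 45.7 m^2.

45.7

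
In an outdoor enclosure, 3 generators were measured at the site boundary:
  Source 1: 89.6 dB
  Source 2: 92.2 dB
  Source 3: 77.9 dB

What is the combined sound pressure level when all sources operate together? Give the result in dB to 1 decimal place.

94.2 dB

Converting to relative power and adding: 10^(89.6/10) + 10^(92.2/10) + 10^(77.9/10) = 2.633e+09.
Combined level = 10 log₁₀(2.633e+09) = 94.2 dB.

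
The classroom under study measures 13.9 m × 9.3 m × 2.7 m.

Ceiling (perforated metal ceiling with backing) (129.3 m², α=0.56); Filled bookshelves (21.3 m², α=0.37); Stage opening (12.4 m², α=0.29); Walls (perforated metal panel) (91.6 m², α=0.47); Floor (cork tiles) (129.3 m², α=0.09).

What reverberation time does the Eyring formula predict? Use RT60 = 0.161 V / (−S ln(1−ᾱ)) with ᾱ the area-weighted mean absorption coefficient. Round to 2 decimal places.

0.33 sec

Total surface area S = 129.3 + 21.3 + 12.4 + 91.6 + 129.3 = 383.9 m².
Σ(Sᵢαᵢ) = 129.3×0.56 + 21.3×0.37 + 12.4×0.29 + 91.6×0.47 + 129.3×0.09 = 138.574.
Mean coefficient ᾱ = A/S = 0.3610.
Eyring denominator: −S ln(1−ᾱ) = 171.930.
V = 13.9 × 9.3 × 2.7 = 349.029 m³.
RT60 = 0.161 × 349.029 / 171.930 = 0.33 s.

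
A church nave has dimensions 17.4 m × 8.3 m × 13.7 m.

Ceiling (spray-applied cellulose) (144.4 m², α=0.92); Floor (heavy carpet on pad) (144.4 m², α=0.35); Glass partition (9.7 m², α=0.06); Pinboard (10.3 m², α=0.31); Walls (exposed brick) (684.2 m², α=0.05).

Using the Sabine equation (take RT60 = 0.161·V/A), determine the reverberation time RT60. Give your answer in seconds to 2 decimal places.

1.44 sec

Total absorption A = 144.4×0.92 + 144.4×0.35 + 9.7×0.06 + 10.3×0.31 + 684.2×0.05
  = 132.848 + 50.540 + 0.582 + 3.193 + 34.210 = 221.373 m² sabins.
Room volume: 1978.554 m³.
T = 0.161 V/A = 0.161·1978.554/221.373 = 1.44 s.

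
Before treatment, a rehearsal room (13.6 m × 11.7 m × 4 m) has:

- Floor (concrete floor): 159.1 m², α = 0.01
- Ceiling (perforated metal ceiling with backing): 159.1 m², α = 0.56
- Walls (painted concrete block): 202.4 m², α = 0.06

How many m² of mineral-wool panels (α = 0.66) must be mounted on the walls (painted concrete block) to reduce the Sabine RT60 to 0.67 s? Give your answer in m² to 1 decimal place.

83.5

Summing Sᵢαᵢ: 1.591 + 89.096 + 12.144 → A₁ = 102.831 sabins.
V = 636.48 m³. Target absorption A₂ = 0.161 × 636.48 / 0.67 = 152.945 sabins.
Absorption to add: 152.945 − 102.831 = 50.114 sabins.
Each m² of panel replacing the walls (painted concrete block) adds (0.66 − 0.06) = 0.60 sabins.
Panel area = 50.114 / 0.60 = 83.5 m².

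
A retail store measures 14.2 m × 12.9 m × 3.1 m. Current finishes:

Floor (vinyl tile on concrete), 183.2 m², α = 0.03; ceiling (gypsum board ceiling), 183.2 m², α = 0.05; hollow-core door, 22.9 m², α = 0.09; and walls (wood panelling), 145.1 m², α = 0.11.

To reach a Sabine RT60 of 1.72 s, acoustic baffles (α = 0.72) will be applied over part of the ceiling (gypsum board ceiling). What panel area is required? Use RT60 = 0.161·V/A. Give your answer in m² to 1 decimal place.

Total absorption A₁ = 183.2·0.03 + 183.2·0.05 + 22.9·0.09 + 145.1·0.11
  = 5.496 + 9.160 + 2.061 + 15.961 = 32.678 m² sabins.
Required A₂ = 0.161·567.858/1.72 = 53.154 sabins.
ΔA needed = 53.154 − 32.678 = 20.476 sabins.
Each m² of panel replacing the ceiling (gypsum board ceiling) adds (0.72 − 0.05) = 0.67 sabins.
Panel area = 20.476 / 0.67 = 30.6 m².

30.6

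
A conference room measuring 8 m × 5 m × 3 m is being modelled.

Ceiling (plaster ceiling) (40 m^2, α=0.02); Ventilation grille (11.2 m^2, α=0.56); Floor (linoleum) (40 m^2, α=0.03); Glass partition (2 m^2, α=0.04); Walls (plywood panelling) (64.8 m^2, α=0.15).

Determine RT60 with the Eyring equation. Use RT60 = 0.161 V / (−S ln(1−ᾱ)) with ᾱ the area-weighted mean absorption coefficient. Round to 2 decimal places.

1.01 s

S = Σ Sᵢ = 158.0 m^2.
Σ(Sᵢαᵢ) = 40×0.02 + 11.2×0.56 + 40×0.03 + 2×0.04 + 64.8×0.15 = 18.072.
ᾱ = 18.072 / 158.0 = 0.1144.
Eyring denominator: −S ln(1−ᾱ) = 19.195.
V = 8 × 5 × 3 = 120 m³.
T = 0.161·V/[−S·ln(1−ᾱ)] = 0.161·120/19.195 = 1.01 s.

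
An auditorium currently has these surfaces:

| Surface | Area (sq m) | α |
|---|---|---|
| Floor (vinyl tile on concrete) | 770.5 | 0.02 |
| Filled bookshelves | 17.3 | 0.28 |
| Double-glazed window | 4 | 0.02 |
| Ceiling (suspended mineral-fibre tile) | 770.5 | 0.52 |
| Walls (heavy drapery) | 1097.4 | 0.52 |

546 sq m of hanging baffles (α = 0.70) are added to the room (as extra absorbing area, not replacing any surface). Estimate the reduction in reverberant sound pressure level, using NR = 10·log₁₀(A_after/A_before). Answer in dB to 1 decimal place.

Total absorption A_before = 770.5×0.02 + 17.3×0.28 + 4×0.02 + 770.5×0.52 + 1097.4×0.52
  = 15.410 + 4.844 + 0.080 + 400.660 + 570.648 = 991.642 sq m sabins.
Added absorption = 546 × 0.70 = 382.200 sabins.
A_after = 991.642 + 382.200 = 1373.842 sabins.
NR = 10·log₁₀(1373.842/991.642) = 1.4 dB.

1.4 dB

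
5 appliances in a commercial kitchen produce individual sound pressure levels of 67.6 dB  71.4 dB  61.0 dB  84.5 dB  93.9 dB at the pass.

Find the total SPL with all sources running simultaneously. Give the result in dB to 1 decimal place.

94.4 dB

Converting to relative power and adding: 10^(67.6/10) + 10^(71.4/10) + 10^(61.0/10) + 10^(84.5/10) + 10^(93.9/10) = 2.757e+09.
Back to dB: 10·log₁₀ Σ = 94.4 dB.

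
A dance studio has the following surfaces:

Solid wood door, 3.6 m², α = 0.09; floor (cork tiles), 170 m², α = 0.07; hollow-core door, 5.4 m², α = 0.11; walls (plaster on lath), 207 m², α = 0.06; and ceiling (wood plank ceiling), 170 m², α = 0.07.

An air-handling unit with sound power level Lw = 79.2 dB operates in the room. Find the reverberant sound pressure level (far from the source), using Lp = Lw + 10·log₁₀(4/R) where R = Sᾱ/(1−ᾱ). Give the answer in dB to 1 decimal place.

Σ(Sᵢαᵢ) = 3.6·0.09 + 170·0.07 + 5.4·0.11 + 207·0.06 + 170·0.07 = 37.138; total area S = 556.0 m².
ᾱ = 0.0668, so room constant R = A/(1−ᾱ) = 39.796 m².
Lp = Lw + 10 log₁₀(4/R) = 79.2 -9.98 = 69.2 dB.

69.2 dB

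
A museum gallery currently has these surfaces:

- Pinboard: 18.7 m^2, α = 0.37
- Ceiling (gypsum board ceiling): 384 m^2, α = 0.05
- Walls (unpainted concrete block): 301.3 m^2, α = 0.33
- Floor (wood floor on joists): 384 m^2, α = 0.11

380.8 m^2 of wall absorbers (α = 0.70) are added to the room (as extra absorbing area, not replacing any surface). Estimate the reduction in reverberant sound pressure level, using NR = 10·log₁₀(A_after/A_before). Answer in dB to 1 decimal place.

A_before = Σ Sᵢαᵢ = 18.7·0.37 + 384·0.05 + 301.3·0.33 + 384·0.11 = 167.788 sabins.
Treatment contributes 380.8·0.70 = 266.560 sabins.
A_after = 167.788 + 266.560 = 434.348 sabins.
NR = 10·log₁₀(434.348/167.788) = 4.1 dB.

4.1 dB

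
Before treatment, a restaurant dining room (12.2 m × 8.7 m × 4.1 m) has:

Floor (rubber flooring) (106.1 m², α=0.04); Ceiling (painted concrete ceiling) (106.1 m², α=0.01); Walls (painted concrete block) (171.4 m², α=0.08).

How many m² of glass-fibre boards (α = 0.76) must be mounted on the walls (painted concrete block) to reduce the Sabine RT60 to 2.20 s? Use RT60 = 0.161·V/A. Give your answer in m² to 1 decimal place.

18.9

A₁ = Σ Sᵢαᵢ = 106.1·0.04 + 106.1·0.01 + 171.4·0.08 = 19.017 sabins.
V = 435.174 m³. Target absorption A₂ = 0.161 × 435.174 / 2.20 = 31.847 sabins.
ΔA needed = 31.847 − 19.017 = 12.830 sabins.
Net gain per m²: Δα = 0.76 − 0.08 = 0.68.
Panel area = 12.830 / 0.68 = 18.9 m².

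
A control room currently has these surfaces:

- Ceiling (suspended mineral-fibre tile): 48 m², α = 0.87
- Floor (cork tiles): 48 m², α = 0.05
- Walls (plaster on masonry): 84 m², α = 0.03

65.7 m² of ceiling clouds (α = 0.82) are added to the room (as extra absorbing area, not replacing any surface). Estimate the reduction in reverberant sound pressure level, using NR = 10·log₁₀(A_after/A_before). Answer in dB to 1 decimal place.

Equivalent absorption area: A_before = 48×0.87 + 48×0.05 + 84×0.03 = 46.680 m².
Added absorption = 65.7 × 0.82 = 53.874 sabins.
New total A_after = 100.554 sabins.
NR = 10·log₁₀(100.554/46.680) = 3.3 dB.

3.3 dB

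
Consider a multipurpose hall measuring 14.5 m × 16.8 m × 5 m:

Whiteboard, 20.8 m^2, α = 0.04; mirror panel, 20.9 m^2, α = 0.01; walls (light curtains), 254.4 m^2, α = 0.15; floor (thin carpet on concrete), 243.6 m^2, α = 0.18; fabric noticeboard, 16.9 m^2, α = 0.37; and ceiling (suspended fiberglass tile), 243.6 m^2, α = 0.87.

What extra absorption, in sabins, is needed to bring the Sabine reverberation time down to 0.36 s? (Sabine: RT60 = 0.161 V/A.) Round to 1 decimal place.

243.5 sabins

Equivalent absorption area: A₁ = 20.8·0.04 + 20.9·0.01 + 254.4·0.15 + 243.6·0.18 + 16.9·0.37 + 243.6·0.87 = 301.234 m^2.
For T = 0.36 s, need A₂ = 0.161·V/T = 0.161·1218/0.36 = 544.717 sabins.
ΔA = A₂ − A₁ = 544.717 − 301.234 = 243.5 sabins.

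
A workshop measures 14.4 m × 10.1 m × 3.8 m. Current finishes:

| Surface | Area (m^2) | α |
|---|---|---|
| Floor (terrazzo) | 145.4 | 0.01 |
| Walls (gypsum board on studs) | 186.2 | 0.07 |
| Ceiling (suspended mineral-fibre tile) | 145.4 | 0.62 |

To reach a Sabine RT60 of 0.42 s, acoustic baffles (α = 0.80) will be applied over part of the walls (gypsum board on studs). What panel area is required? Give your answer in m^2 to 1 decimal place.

146.9

Equivalent absorption area: A₁ = 145.4·0.01 + 186.2·0.07 + 145.4·0.62 = 104.636 m^2.
Required A₂ = 0.161·552.672/0.42 = 211.858 sabins.
Absorption to add: 211.858 − 104.636 = 107.222 sabins.
Net gain per m^2: Δα = 0.80 − 0.07 = 0.73.
Panel area = 107.222 / 0.73 = 146.9 m^2.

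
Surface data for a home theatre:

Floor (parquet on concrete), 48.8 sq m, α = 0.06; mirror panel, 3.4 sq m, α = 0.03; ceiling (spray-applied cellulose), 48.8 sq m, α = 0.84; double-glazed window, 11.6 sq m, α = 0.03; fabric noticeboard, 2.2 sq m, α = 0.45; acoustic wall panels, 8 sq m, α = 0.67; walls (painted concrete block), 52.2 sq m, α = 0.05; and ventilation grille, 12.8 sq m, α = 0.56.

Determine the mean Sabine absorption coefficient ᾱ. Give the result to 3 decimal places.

0.322

Total surface area S = 187.8 sq m.
A = 48.8·0.06 + 3.4·0.03 + 48.8·0.84 + 11.6·0.03 + 2.2·0.45 + 8·0.67 + 52.2·0.05 + 12.8·0.56 = 60.498 sabins.
ᾱ = 60.498 / 187.8 = 0.322.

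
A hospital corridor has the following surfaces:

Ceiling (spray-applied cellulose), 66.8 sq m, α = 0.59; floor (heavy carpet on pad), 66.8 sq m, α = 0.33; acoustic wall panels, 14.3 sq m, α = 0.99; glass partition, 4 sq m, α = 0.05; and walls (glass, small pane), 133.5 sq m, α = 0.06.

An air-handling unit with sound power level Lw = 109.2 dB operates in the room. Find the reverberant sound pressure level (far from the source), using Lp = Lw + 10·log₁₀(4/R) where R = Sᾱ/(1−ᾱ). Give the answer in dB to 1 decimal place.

94.5 dB

A = 83.823 sabins; S = 285.4 sq m.
ᾱ = 0.2937, so room constant R = A/(1−ᾱ) = 118.679 sq m.
Lp = 109.2 + 10·log₁₀(4/118.679) = 109.2 + (-14.72) = 94.5 dB.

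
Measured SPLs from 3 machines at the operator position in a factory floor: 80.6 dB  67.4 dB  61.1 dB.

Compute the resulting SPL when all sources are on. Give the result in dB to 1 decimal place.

80.8 dB

Σ 10^(Lᵢ/10) = 1.216e+08.
L_total = 10·log₁₀(1.216e+08) = 80.8 dB.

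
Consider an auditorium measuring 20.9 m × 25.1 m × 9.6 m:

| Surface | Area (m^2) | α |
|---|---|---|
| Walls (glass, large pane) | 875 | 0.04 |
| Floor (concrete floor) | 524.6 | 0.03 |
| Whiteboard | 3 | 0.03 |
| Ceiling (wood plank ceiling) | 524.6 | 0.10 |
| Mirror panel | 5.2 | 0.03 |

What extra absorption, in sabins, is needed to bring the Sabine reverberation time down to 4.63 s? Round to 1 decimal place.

A₁ = Σ Sᵢαᵢ = 875·0.04 + 524.6·0.03 + 3·0.03 + 524.6·0.10 + 5.2·0.03 = 103.444 sabins.
V = 5036.064 m³. Required absorption A₂ = 0.161 × 5036.064 / 4.63 = 175.120 sabins.
Shortfall: 175.120 − 103.444 = 71.7 sabins.

71.7 sabins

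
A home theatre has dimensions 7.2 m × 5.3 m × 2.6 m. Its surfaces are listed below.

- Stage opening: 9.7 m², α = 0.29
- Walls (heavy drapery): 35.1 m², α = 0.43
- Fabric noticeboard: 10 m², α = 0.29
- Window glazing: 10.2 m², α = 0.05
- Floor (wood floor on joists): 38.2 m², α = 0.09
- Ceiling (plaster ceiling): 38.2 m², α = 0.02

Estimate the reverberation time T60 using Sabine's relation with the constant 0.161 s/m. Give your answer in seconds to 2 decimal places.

0.63 s

Equivalent absorption area: A = 9.7·0.29 + 35.1·0.43 + 10·0.29 + 10.2·0.05 + 38.2·0.09 + 38.2·0.02 = 25.518 m².
Volume V = 7.2 × 5.3 × 2.6 = 99.216 m³.
RT60 = 0.161 · V / A = 0.161 × 99.216 / 25.518 = 0.63 s.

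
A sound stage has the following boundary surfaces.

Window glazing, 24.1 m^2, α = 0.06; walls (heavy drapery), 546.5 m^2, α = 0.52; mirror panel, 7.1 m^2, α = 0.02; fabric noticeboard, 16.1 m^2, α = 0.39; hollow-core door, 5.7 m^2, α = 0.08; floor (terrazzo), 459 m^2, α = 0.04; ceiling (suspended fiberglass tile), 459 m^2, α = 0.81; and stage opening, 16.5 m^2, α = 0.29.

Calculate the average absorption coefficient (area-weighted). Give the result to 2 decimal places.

Total surface area S = 1534.0 m^2.
A = 24.1*0.06 + 546.5*0.52 + 7.1*0.02 + 16.1*0.39 + 5.7*0.08 + 459*0.04 + 459*0.81 + 16.5*0.29 = 687.438 sabins.
ᾱ = A/S = 0.45.

0.45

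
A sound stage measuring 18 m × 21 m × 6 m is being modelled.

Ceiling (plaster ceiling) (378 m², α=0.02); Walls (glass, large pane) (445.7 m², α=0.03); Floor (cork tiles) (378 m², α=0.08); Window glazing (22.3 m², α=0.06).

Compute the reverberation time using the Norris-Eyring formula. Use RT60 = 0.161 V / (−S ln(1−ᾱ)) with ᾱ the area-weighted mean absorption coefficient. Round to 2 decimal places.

6.80 s

S = Σ Sᵢ = 1224.0 m².
Σ(Sᵢαᵢ) = 378·0.02 + 445.7·0.03 + 378·0.08 + 22.3·0.06 = 52.509.
ᾱ = 52.509 / 1224.0 = 0.0429.
Eyring denominator: −S ln(1−ᾱ) = 53.669.
V = 18 × 21 × 6 = 2268 m³.
T = 0.161·V/[−S·ln(1−ᾱ)] = 0.161·2268/53.669 = 6.80 s.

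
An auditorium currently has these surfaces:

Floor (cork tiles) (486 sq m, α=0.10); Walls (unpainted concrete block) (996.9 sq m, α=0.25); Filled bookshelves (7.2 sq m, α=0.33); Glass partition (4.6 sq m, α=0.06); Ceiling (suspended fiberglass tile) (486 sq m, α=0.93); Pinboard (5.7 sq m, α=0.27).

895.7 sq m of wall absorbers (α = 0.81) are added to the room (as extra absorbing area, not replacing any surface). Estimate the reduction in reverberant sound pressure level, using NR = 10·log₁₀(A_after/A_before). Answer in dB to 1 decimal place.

Summing Sᵢαᵢ: 48.600 + 249.225 + 2.376 + 0.276 + 451.980 + 1.539 → A_before = 753.996 sabins.
Added absorption = 895.7 × 0.81 = 725.517 sabins.
New total A_after = 1479.513 sabins.
Reduction = 10 log₁₀(A_after/A_before) = 10 log₁₀(1.9622) = 2.9 dB.

2.9 dB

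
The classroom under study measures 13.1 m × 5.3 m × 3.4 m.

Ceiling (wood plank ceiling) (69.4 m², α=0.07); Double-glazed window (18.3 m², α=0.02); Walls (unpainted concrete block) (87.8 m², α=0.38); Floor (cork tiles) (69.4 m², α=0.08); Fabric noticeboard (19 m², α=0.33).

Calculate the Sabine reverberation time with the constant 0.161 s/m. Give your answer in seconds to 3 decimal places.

A = Σ Sᵢαᵢ = 69.4·0.07 + 18.3·0.02 + 87.8·0.38 + 69.4·0.08 + 19·0.33 = 50.410 sabins.
Room volume: 236.062 m³.
Sabine: RT60 = 0.161 × 236.062 / 50.410 = 0.754 s.

0.754 sec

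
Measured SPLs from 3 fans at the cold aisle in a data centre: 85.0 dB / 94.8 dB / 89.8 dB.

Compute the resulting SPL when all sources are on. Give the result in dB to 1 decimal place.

Sum in the linear (power) domain: Σ 10^(Lᵢ/10) = 10^(85.0/10) + 10^(94.8/10) + 10^(89.8/10) = 4.291e+09.
L_total = 10·log₁₀(4.291e+09) = 96.3 dB.

96.3 dB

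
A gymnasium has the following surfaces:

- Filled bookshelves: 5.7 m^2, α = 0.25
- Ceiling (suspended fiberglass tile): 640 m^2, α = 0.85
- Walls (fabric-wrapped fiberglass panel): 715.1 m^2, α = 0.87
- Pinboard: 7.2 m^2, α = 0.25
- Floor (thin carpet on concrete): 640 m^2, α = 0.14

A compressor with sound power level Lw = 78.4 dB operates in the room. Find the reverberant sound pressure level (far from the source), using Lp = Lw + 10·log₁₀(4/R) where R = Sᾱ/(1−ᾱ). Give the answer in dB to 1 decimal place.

49.1 dB

A = 1258.962 sabins; S = 2008.0 m^2.
ᾱ = 0.6270, so room constant R = A/(1−ᾱ) = 3375.233 m^2.
Lp = Lw + 10 log₁₀(4/R) = 78.4 -29.26 = 49.1 dB.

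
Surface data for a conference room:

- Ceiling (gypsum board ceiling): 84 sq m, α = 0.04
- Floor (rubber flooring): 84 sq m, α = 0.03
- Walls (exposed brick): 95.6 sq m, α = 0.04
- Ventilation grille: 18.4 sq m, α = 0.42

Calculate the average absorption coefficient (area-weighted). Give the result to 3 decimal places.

0.062

Total surface area S = 282.0 sq m.
Weighted sum Σ Sα = 17.432.
ᾱ = 17.432 / 282.0 = 0.062.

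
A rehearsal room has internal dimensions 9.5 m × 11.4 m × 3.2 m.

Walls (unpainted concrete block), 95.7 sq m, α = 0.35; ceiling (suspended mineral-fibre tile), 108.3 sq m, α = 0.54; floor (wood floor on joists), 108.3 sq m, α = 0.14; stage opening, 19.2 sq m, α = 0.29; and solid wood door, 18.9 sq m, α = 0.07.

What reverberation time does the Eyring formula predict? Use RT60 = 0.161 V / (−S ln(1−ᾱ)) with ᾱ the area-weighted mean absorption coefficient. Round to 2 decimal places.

S = Σ Sᵢ = 350.4 sq m.
Absorption A = 95.7×0.35 + 108.3×0.54 + 108.3×0.14 + 19.2×0.29 + 18.9×0.07 = 114.030 sabins.
Mean coefficient ᾱ = A/S = 0.3254.
−S·ln(1−ᾱ) = −350.4 × ln(1 − 0.3254) = 137.930.
V = 9.5 × 11.4 × 3.2 = 346.56 m³.
RT60 = 0.161 × 346.56 / 137.930 = 0.40 s.

0.40 s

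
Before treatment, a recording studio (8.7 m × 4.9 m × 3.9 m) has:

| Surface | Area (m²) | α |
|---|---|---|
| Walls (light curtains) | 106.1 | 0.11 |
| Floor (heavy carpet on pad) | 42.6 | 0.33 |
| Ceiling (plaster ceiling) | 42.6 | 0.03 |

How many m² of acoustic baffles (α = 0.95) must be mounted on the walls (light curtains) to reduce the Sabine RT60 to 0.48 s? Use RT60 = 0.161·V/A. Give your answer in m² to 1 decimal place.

Total absorption A₁ = 106.1*0.11 + 42.6*0.33 + 42.6*0.03
  = 11.671 + 14.058 + 1.278 = 27.007 m² sabins.
V = 166.257 m³. Target absorption A₂ = 0.161 × 166.257 / 0.48 = 55.765 sabins.
Absorption to add: 55.765 − 27.007 = 28.758 sabins.
Each m² of panel replacing the walls (light curtains) adds (0.95 − 0.11) = 0.84 sabins.
Area = ΔA/Δα = 28.758/0.84 = 34.2 m².

34.2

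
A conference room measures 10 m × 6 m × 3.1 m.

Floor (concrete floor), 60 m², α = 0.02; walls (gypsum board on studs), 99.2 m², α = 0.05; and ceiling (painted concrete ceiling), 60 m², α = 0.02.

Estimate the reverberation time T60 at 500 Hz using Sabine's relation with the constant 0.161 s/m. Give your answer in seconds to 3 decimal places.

4.069 s

Summing Sᵢαᵢ: 1.200 + 4.960 + 1.200 → A = 7.360 sabins.
V = 10·6·3.1 = 186 m³.
T = 0.161 V/A = 0.161·186/7.360 = 4.069 s.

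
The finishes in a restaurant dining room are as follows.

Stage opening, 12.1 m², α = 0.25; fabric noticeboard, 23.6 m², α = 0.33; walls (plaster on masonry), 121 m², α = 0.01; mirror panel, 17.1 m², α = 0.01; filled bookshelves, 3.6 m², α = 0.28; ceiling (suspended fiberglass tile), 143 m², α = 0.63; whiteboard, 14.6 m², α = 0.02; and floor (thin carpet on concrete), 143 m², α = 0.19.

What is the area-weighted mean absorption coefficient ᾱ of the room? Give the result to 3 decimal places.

0.274

Total surface area S = 478.0 m².
A = 12.1×0.25 + 23.6×0.33 + 121×0.01 + 17.1×0.01 + 3.6×0.28 + 143×0.63 + 14.6×0.02 + 143×0.19 = 130.754 sabins.
ᾱ = A/S = 0.274.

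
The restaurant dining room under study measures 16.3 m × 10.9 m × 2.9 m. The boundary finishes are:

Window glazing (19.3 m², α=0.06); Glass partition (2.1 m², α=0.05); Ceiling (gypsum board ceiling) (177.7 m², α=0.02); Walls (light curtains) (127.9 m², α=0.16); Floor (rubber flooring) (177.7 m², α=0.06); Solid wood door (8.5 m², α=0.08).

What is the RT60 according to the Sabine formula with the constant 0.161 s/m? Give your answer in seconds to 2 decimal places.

2.27 s

A = Σ Sᵢαᵢ = 19.3*0.06 + 2.1*0.05 + 177.7*0.02 + 127.9*0.16 + 177.7*0.06 + 8.5*0.08 = 36.623 sabins.
V = 16.3·10.9·2.9 = 515.243 m³.
Sabine: RT60 = 0.161 × 515.243 / 36.623 = 2.27 s.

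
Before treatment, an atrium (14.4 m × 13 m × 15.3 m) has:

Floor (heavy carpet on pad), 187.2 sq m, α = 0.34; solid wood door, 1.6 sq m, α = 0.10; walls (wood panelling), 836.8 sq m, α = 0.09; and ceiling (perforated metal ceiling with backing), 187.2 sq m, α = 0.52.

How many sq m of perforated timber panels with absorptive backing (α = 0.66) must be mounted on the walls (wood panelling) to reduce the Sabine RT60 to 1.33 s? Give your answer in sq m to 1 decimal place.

193.4

Equivalent absorption area: A₁ = 187.2*0.34 + 1.6*0.10 + 836.8*0.09 + 187.2*0.52 = 236.464 sq m.
Required A₂ = 0.161·2864.16/1.33 = 346.714 sabins.
ΔA needed = 346.714 − 236.464 = 110.250 sabins.
Each sq m of panel replacing the walls (wood panelling) adds (0.66 − 0.09) = 0.57 sabins.
Panel area = 110.250 / 0.57 = 193.4 sq m.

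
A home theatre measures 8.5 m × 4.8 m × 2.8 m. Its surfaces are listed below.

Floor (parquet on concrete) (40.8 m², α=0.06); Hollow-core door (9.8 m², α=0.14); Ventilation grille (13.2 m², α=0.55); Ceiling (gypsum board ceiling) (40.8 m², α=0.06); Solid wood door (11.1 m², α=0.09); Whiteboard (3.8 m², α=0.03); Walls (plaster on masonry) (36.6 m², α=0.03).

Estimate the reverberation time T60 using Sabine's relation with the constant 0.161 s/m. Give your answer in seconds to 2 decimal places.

Total absorption A = 40.8·0.06 + 9.8·0.14 + 13.2·0.55 + 40.8·0.06 + 11.1·0.09 + 3.8·0.03 + 36.6·0.03
  = 2.448 + 1.372 + 7.260 + 2.448 + 0.999 + 0.114 + 1.098 = 15.739 m² sabins.
Room volume: 114.24 m³.
T = 0.161 V/A = 0.161·114.24/15.739 = 1.17 s.

1.17 seconds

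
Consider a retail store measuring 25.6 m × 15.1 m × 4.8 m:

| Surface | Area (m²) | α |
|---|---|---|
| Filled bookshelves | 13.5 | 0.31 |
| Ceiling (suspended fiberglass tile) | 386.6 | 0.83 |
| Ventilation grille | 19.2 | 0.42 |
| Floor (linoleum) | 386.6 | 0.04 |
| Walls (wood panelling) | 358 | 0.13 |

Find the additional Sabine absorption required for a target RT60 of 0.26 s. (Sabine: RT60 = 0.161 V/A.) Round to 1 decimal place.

Summing Sᵢαᵢ: 4.185 + 320.878 + 8.064 + 15.464 + 46.540 → A₁ = 395.131 sabins.
V = 1855.488 m³. Required absorption A₂ = 0.161 × 1855.488 / 0.26 = 1148.975 sabins.
ΔA = A₂ − A₁ = 1148.975 − 395.131 = 753.8 sabins.

753.8 sabins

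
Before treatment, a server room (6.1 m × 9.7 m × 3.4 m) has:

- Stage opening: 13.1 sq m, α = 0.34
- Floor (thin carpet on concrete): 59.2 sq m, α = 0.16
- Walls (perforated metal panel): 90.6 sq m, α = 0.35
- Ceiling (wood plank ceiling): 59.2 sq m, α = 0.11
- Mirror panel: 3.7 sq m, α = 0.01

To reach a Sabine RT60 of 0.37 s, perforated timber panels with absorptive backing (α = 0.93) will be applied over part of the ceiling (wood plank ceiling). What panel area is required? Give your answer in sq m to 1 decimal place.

Summing Sᵢαᵢ: 4.454 + 9.472 + 31.710 + 6.512 + 0.037 → A₁ = 52.185 sabins.
V = 201.178 m³. Target absorption A₂ = 0.161 × 201.178 / 0.37 = 87.540 sabins.
ΔA needed = 87.540 − 52.185 = 35.355 sabins.
Each sq m of panel replacing the ceiling (wood plank ceiling) adds (0.93 − 0.11) = 0.82 sabins.
Area = ΔA/Δα = 35.355/0.82 = 43.1 sq m.

43.1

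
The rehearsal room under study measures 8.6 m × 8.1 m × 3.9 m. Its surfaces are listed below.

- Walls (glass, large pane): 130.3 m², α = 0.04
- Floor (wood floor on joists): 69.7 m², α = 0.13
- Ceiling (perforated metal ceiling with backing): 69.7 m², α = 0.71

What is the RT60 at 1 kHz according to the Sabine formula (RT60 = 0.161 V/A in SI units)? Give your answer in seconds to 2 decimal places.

Total absorption A = 130.3*0.04 + 69.7*0.13 + 69.7*0.71
  = 5.212 + 9.061 + 49.487 = 63.760 m² sabins.
V = 8.6·8.1·3.9 = 271.674 m³.
Sabine: RT60 = 0.161 × 271.674 / 63.760 = 0.69 s.

0.69 s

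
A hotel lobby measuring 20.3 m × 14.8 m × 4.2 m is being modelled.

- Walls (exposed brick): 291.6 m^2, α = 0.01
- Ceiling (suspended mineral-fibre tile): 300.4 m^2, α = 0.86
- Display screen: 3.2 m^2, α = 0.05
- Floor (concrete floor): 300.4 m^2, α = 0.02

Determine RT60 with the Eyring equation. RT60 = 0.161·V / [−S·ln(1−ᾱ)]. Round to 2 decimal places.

0.64 seconds

Total surface area S = 291.6 + 300.4 + 3.2 + 300.4 = 895.6 m^2.
Absorption A = 291.6×0.01 + 300.4×0.86 + 3.2×0.05 + 300.4×0.02 = 267.428 sabins.
ᾱ = 267.428 / 895.6 = 0.2986.
−S·ln(1−ᾱ) = −895.6 × ln(1 − 0.2986) = 317.649.
V = 20.3 × 14.8 × 4.2 = 1261.848 m³.
RT60 = 0.161 × 1261.848 / 317.649 = 0.64 s.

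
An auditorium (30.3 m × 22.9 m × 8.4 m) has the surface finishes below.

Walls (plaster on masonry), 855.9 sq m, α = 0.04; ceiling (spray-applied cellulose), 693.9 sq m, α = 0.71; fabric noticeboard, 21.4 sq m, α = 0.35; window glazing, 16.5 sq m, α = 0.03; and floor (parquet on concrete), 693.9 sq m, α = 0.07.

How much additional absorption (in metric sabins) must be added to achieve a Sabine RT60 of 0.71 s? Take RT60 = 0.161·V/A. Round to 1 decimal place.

738.2 sabins

Summing Sᵢαᵢ: 34.236 + 492.669 + 7.490 + 0.495 + 48.573 → A₁ = 583.463 sabins.
For T = 0.71 s, need A₂ = 0.161·V/T = 0.161·5828.508/0.71 = 1321.676 sabins.
Additional absorption ΔA = 1321.676 − 583.463 = 738.2 sabins.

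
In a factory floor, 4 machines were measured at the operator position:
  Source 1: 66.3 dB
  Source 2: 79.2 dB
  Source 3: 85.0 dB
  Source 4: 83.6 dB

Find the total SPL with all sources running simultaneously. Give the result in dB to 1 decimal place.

Converting to relative power and adding: 10^(66.3/10) + 10^(79.2/10) + 10^(85.0/10) + 10^(83.6/10) = 6.328e+08.
L_total = 10·log₁₀(6.328e+08) = 88.0 dB.

88.0 dB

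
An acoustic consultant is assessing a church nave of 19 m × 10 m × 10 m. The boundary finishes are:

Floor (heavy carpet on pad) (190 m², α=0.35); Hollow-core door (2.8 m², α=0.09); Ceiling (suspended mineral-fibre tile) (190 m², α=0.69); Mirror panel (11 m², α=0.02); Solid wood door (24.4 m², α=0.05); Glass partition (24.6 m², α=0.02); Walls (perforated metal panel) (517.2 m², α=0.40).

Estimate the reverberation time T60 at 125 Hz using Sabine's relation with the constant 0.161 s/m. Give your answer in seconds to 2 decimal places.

0.75 s

Equivalent absorption area: A = 190*0.35 + 2.8*0.09 + 190*0.69 + 11*0.02 + 24.4*0.05 + 24.6*0.02 + 517.2*0.40 = 406.664 m².
V = 19·10·10 = 1900 m³.
T = 0.161 V/A = 0.161·1900/406.664 = 0.75 s.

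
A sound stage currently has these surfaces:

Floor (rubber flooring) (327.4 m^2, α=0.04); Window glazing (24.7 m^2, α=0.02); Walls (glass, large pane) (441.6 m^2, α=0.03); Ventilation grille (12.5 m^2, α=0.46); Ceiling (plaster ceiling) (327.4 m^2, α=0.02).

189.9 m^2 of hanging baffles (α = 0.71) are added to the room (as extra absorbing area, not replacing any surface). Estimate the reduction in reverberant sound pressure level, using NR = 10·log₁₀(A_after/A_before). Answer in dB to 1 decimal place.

6.5 dB

Total absorption A_before = 327.4×0.04 + 24.7×0.02 + 441.6×0.03 + 12.5×0.46 + 327.4×0.02
  = 13.096 + 0.494 + 13.248 + 5.750 + 6.548 = 39.136 m^2 sabins.
Added absorption = 189.9 × 0.71 = 134.829 sabins.
A_after = 39.136 + 134.829 = 173.965 sabins.
Reduction = 10 log₁₀(A_after/A_before) = 10 log₁₀(4.4451) = 6.5 dB.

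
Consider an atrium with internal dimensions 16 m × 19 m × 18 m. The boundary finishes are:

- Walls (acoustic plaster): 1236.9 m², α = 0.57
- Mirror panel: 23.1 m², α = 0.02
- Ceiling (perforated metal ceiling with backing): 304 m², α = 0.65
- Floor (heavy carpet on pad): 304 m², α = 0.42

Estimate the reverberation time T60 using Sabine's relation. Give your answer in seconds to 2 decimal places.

0.85 sec

Equivalent absorption area: A = 1236.9×0.57 + 23.1×0.02 + 304×0.65 + 304×0.42 = 1030.775 m².
V = 16·19·18 = 5472 m³.
RT60 = 0.161 · V / A = 0.161 × 5472 / 1030.775 = 0.85 s.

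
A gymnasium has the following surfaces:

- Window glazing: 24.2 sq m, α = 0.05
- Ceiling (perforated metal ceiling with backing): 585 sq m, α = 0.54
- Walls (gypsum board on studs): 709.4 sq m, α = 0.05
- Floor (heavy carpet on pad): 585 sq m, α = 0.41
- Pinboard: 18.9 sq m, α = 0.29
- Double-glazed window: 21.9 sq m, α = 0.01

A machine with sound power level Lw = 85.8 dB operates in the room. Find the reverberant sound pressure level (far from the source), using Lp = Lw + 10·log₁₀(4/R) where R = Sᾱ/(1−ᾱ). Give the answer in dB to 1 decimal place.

Σ(Sᵢαᵢ) = 24.2×0.05 + 585×0.54 + 709.4×0.05 + 585×0.41 + 18.9×0.29 + 21.9×0.01 = 598.130; total area S = 1944.4 sq m.
ᾱ = 0.3076, so room constant R = A/(1−ᾱ) = 863.850 sq m.
Lp = Lw + 10 log₁₀(4/R) = 85.8 -23.34 = 62.5 dB.

62.5 dB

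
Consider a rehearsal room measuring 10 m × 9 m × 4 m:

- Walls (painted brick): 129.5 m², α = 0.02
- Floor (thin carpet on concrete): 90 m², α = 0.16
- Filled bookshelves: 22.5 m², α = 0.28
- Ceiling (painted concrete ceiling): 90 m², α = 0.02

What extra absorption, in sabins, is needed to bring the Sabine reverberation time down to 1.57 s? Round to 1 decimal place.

11.8 sabins

Summing Sᵢαᵢ: 2.590 + 14.400 + 6.300 + 1.800 → A₁ = 25.090 sabins.
Target A₂ = 0.161·360/1.57 = 36.917 sabins (V = 360 m³).
ΔA = A₂ − A₁ = 36.917 − 25.090 = 11.8 sabins.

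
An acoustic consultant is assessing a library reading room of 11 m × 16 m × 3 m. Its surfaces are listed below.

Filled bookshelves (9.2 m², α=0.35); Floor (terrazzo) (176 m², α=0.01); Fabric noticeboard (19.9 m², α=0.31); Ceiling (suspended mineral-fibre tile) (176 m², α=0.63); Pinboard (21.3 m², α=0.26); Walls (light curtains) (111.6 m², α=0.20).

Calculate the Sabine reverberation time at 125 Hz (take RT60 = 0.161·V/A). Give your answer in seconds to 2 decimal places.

Summing Sᵢαᵢ: 3.220 + 1.760 + 6.169 + 110.880 + 5.538 + 22.320 → A = 149.887 sabins.
V = 11·16·3 = 528 m³.
RT60 = 0.161 · V / A = 0.161 × 528 / 149.887 = 0.57 s.

0.57 sec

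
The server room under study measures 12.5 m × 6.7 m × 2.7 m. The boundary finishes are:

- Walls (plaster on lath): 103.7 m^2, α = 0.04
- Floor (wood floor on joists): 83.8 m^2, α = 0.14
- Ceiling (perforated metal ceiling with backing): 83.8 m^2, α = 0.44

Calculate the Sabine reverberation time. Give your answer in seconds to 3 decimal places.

Total absorption A = 103.7×0.04 + 83.8×0.14 + 83.8×0.44
  = 4.148 + 11.732 + 36.872 = 52.752 m^2 sabins.
Volume V = 12.5 × 6.7 × 2.7 = 226.125 m³.
Sabine: RT60 = 0.161 × 226.125 / 52.752 = 0.690 s.

0.690 seconds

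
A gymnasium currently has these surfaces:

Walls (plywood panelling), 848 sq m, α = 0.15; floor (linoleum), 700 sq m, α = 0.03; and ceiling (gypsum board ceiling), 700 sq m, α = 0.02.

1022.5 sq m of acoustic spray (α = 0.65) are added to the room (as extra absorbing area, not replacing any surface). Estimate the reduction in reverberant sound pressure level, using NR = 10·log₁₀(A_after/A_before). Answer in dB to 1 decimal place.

Summing Sᵢαᵢ: 127.200 + 21.000 + 14.000 → A_before = 162.200 sabins.
Added absorption = 1022.5 × 0.65 = 664.625 sabins.
A_after = 162.200 + 664.625 = 826.825 sabins.
Reduction = 10 log₁₀(A_after/A_before) = 10 log₁₀(5.0976) = 7.1 dB.

7.1 dB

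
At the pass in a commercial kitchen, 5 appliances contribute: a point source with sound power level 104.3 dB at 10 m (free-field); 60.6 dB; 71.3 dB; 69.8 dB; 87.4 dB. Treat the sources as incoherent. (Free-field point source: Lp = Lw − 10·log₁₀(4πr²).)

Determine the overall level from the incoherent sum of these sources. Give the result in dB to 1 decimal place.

Source at 10 m: Lp = 104.3 − 10·log₁₀(4π·10²) = 104.3 − 10·log₁₀(1256.637) = 73.3 dB.
Σ 10^(Lᵢ/10) = 5.951e+08.
Back to dB: 10·log₁₀ Σ = 87.7 dB.

87.7 dB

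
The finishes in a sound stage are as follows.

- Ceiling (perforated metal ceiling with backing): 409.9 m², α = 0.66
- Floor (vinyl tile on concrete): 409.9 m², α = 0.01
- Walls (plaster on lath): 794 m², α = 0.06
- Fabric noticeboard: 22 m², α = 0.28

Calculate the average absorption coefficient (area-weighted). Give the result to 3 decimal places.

S = Σ Sᵢ = 409.9 + 409.9 + 794 + 22 = 1635.8 m².
Σ(Sᵢαᵢ) = 409.9·0.66 + 409.9·0.01 + 794·0.06 + 22·0.28 = 328.433.
ᾱ = A/S = 0.201.

0.201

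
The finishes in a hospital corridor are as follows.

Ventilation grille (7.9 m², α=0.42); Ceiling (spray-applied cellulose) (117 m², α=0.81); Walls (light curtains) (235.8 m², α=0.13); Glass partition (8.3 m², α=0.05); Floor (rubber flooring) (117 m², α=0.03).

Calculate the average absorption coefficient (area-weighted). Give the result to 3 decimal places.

0.273

S = Σ Sᵢ = 7.9 + 117 + 235.8 + 8.3 + 117 = 486.0 m².
A = 7.9*0.42 + 117*0.81 + 235.8*0.13 + 8.3*0.05 + 117*0.03 = 132.667 sabins.
ᾱ = 132.667 / 486.0 = 0.273.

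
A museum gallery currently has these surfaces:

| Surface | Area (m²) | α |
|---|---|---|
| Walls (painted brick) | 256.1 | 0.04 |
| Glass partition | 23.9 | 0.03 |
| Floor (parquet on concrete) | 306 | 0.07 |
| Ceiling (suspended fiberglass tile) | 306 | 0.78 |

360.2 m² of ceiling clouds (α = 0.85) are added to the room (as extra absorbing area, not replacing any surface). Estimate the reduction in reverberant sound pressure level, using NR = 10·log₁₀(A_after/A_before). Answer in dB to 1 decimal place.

3.3 dB

Total absorption A_before = 256.1·0.04 + 23.9·0.03 + 306·0.07 + 306·0.78
  = 10.244 + 0.717 + 21.420 + 238.680 = 271.061 m² sabins.
Treatment contributes 360.2·0.85 = 306.170 sabins.
New total A_after = 577.231 sabins.
Reduction = 10 log₁₀(A_after/A_before) = 10 log₁₀(2.1295) = 3.3 dB.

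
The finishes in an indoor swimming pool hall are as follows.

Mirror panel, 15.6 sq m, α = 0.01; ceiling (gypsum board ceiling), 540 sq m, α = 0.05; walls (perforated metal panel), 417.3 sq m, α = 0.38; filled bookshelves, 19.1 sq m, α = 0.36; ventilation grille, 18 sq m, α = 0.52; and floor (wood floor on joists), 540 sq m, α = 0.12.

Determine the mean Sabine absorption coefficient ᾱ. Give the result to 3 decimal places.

0.172

S = Σ Sᵢ = 15.6 + 540 + 417.3 + 19.1 + 18 + 540 = 1550.0 sq m.
A = 15.6×0.01 + 540×0.05 + 417.3×0.38 + 19.1×0.36 + 18×0.52 + 540×0.12 = 266.766 sabins.
ᾱ = 266.766 / 1550.0 = 0.172.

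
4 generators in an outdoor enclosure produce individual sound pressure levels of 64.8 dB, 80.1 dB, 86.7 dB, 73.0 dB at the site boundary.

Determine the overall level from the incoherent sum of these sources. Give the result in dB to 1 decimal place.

Converting to relative power and adding: 10^(64.8/10) + 10^(80.1/10) + 10^(86.7/10) + 10^(73.0/10) = 5.93e+08.
Combined level = 10 log₁₀(5.93e+08) = 87.7 dB.

87.7 dB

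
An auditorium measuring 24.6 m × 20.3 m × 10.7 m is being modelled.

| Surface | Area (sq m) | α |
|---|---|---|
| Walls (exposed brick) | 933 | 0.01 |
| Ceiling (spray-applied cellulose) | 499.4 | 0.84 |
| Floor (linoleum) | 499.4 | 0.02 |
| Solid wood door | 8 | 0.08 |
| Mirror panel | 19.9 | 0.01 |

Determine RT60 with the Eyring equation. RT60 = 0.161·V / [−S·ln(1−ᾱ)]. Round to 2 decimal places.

S = Σ Sᵢ = 1959.7 sq m.
Σ(Sᵢαᵢ) = 933·0.01 + 499.4·0.84 + 499.4·0.02 + 8·0.08 + 19.9·0.01 = 439.653.
ᾱ = 439.653 / 1959.7 = 0.2243.
−S·ln(1−ᾱ) = −1959.7 × ln(1 − 0.2243) = 497.743.
V = 24.6 × 20.3 × 10.7 = 5343.366 m³.
T = 0.161·V/[−S·ln(1−ᾱ)] = 0.161·5343.366/497.743 = 1.73 s.

1.73 seconds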